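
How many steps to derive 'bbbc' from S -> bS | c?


Derivation: S => bS => bbS => bbbS => bbbc
Steps: 4


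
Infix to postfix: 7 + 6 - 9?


Left to right (same or higher precedence on left)
Postfix: 7 6 + 9 -


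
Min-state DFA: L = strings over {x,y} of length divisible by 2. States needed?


Track length mod 2: states 0..1, accept at 0
Minimal DFA: 2 states


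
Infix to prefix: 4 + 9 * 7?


'*' binds tighter: tree is (+ 4 (* 9 7))
Prefix: + 4 * 9 7


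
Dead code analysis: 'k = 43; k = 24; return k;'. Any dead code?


first assignment to k is overwritten before any read
Dead: 'k = 43'


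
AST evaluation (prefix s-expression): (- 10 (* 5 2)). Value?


Evaluate inner: (* 5 2) = 10
Evaluate root: (- 10 10) = 0
Result: 0


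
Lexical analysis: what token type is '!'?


Pattern: operator symbol
Type: OPERATOR


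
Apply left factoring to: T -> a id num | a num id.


Common prefix: 'a'
Factored: T -> a T', T' -> id num | num id


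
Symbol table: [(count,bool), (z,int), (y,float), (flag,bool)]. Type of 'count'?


Lookup 'count' → type bool


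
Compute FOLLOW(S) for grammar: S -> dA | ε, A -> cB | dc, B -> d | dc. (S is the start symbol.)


$ ∈ FOLLOW(S). For each A -> αBβ: add FIRST(β)\{ε} to FOLLOW(B); if β nullable, add FOLLOW(A).
FOLLOW(S) = {$}


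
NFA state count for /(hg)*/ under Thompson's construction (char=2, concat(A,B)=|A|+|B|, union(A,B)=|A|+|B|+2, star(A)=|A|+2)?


Syntax tree has 2 char leaf(s), 0 union(s), 1 star(s)
chars contribute 2×2 = 4; each union adds +2; each star adds +2
Total: 4 + 0 + 2 = 6 states


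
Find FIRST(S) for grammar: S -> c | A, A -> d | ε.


Per alternative of S: FIRST(c) = {c}; FIRST(A) = {d, ε}
FIRST(S) = {c, d, ε}


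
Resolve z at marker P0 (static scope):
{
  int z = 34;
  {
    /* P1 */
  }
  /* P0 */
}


z declared in the same block as P0
z = 34


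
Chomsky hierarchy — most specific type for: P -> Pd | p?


Left-linear: every RHS is a terminal or one nonterminal followed by a terminal
Classification: Type 3 (Regular)


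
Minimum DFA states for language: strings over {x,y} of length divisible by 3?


Track length mod 3: states 0..2, accept at 0
Minimal DFA: 3 states


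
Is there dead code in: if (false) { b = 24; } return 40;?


condition is constant false, so the whole block is unreachable
Dead: 'if (false) { b = 24; }'


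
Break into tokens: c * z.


Scan left to right, longest-match per lexeme
Tokens: ID(c), OP(*), ID(z)


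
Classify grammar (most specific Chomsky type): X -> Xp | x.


Left-linear: every RHS is a terminal or one nonterminal followed by a terminal
Classification: Type 3 (Regular)


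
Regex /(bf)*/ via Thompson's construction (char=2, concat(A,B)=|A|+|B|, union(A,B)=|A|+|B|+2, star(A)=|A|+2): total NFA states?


Syntax tree has 2 char leaf(s), 0 union(s), 1 star(s)
chars contribute 2×2 = 4; each union adds +2; each star adds +2
Total: 4 + 0 + 2 = 6 states


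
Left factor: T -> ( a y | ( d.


Common prefix: '('
Factored: T -> ( T', T' -> a y | d


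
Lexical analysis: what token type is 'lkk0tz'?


Pattern: letter/underscore followed by alphanumerics, not a keyword
Type: IDENTIFIER


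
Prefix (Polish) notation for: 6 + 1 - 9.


left-to-right (same/higher precedence on left): tree is (- (+ 6 1) 9)
Prefix: - + 6 1 9


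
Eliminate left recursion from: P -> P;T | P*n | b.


Left-recursive alternatives: P;T, P*n; non-recursive: b
Introduce P': P -> bP', P' -> ;TP' | *nP' | ε


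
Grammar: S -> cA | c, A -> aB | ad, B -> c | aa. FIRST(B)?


Per alternative of B: FIRST(c) = {c}; FIRST(aa) = {a}
FIRST(B) = {a, c}


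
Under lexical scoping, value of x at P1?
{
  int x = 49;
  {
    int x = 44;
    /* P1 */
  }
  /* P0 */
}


x declared in the same block as P1
x = 44


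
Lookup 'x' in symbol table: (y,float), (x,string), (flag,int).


Lookup 'x' → type string


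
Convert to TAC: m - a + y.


Break into single-operator statements:
t1 = m - a
t2 = t1 + y


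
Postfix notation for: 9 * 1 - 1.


Left to right (same or higher precedence on left)
Postfix: 9 1 * 1 -


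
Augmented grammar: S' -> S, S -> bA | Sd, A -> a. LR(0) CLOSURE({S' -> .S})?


Start: S' -> .S
For each item with dot before a nonterminal B, add B -> .γ for every B-production
Closure: [S' -> .S, S -> .bA, S -> .Sd]


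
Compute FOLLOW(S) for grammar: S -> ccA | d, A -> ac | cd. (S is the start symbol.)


$ ∈ FOLLOW(S). For each A -> αBβ: add FIRST(β)\{ε} to FOLLOW(B); if β nullable, add FOLLOW(A).
FOLLOW(S) = {$}


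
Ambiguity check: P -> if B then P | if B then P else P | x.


dangling else: 'if B then if B then x else x' parses two ways
Ambiguous


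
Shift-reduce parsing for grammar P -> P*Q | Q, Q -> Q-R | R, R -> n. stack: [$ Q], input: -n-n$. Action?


shift '-' to continue Q -> Q-R
Action: shift


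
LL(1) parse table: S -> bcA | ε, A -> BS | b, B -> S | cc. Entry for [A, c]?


For [A, c]: 'c' ∈ FIRST(BS)
Entry: A -> BS


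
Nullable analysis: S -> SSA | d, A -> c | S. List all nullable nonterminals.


A nonterminal is nullable iff some alternative derives ε (directly, or every symbol in it is nullable)
Nullable: {}


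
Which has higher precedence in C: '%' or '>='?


'%' is multiplicative (level 10); '>=' is relational (level 7)
Higher level binds tighter
'%' has higher precedence than '>='


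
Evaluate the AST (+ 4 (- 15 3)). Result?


Evaluate inner: (- 15 3) = 12
Evaluate root: (+ 4 12) = 16
Result: 16


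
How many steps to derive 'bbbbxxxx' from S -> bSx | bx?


Derivation: S => bSx => bbSxx => bbbSxxx => bbbbxxxx
Steps: 4


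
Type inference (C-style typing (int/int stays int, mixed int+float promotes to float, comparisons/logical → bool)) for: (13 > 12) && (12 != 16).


Operand types: bool && bool
Rule: logical operators take bool operands and yield bool
Result type: bool


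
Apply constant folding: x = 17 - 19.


17 - 19 = -2 at compile time
Optimized: x = -2


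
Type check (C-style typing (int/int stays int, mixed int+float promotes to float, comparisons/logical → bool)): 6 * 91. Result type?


Operand types: int * int
Rule: mixed int/float promotes to float; int/int stays int
Result type: int


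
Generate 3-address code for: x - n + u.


Break into single-operator statements:
t1 = x - n
t2 = t1 + u


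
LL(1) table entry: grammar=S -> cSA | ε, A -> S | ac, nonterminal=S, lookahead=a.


For [S, a]: ε is nullable and 'a' ∈ FOLLOW(S)
Entry: S -> ε


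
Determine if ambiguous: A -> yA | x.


right-linear, alternatives start with distinct terminals 'y' vs 'x': unique leftmost derivation
Unambiguous


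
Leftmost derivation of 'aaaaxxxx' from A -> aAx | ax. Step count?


Derivation: A => aAx => aaAxx => aaaAxxx => aaaaxxxx
Steps: 4


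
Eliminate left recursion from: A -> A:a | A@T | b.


Left-recursive alternatives: A:a, A@T; non-recursive: b
Introduce A': A -> bA', A' -> :aA' | @TA' | ε


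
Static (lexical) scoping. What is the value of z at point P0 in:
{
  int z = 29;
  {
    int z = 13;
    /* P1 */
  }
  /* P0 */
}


z declared in the same block as P0
z = 29


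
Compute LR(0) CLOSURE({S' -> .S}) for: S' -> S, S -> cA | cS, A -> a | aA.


Start: S' -> .S
For each item with dot before a nonterminal B, add B -> .γ for every B-production
Closure: [S' -> .S, S -> .cA, S -> .cS]


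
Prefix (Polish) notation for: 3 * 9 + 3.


left-to-right (same/higher precedence on left): tree is (+ (* 3 9) 3)
Prefix: + * 3 9 3


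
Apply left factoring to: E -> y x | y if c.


Common prefix: 'y'
Factored: E -> y E', E' -> x | if c


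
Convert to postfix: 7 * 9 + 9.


Left to right (same or higher precedence on left)
Postfix: 7 9 * 9 +


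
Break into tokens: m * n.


Scan left to right, longest-match per lexeme
Tokens: ID(m), OP(*), ID(n)


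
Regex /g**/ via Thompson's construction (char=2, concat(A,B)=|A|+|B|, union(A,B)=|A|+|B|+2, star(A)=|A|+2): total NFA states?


Syntax tree has 1 char leaf(s), 0 union(s), 2 star(s)
chars contribute 1×2 = 2; each union adds +2; each star adds +2
Total: 2 + 0 + 4 = 6 states


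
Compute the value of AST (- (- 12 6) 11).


Evaluate inner: (- 12 6) = 6
Evaluate root: (- 6 11) = -5
Result: -5


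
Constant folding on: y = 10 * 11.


10 * 11 = 110 at compile time
Optimized: y = 110


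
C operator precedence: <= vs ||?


'<=' is relational (level 7); '||' is logical OR (level 1)
Higher level binds tighter
'<=' has higher precedence than '||'


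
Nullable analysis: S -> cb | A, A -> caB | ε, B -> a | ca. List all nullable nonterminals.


A nonterminal is nullable iff some alternative derives ε (directly, or every symbol in it is nullable)
Nullable: {A, S}


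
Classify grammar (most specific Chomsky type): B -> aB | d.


Right-linear: every RHS is a terminal or a terminal followed by one nonterminal
Classification: Type 3 (Regular)


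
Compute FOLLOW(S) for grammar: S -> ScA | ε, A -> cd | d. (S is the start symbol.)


$ ∈ FOLLOW(S). For each A -> αBβ: add FIRST(β)\{ε} to FOLLOW(B); if β nullable, add FOLLOW(A).
FOLLOW(S) = {$, c}


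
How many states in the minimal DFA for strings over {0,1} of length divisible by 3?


Track length mod 3: states 0..2, accept at 0
Minimal DFA: 3 states


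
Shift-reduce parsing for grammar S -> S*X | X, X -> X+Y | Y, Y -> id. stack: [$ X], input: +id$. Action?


shift '+' to continue X -> X+Y
Action: shift


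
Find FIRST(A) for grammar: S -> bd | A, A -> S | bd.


Per alternative of A: FIRST(S) = {b}; FIRST(bd) = {b}
FIRST(A) = {b}


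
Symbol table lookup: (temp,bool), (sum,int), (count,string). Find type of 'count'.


Lookup 'count' → type string


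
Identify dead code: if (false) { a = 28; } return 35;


condition is constant false, so the whole block is unreachable
Dead: 'if (false) { a = 28; }'


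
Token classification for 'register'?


Pattern: reserved word
Type: KEYWORD


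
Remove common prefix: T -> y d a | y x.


Common prefix: 'y'
Factored: T -> y T', T' -> d a | x


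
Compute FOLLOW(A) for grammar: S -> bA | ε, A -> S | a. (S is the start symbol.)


$ ∈ FOLLOW(S). For each A -> αBβ: add FIRST(β)\{ε} to FOLLOW(B); if β nullable, add FOLLOW(A).
FOLLOW(A) = {$}


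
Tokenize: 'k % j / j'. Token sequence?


Scan left to right, longest-match per lexeme
Tokens: ID(k), OP(%), ID(j), OP(/), ID(j)


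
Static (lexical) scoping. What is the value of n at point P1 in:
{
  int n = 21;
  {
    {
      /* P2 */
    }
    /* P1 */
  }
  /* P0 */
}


P1's block does not declare n; resolves to the enclosing declaration at depth 0
n = 21


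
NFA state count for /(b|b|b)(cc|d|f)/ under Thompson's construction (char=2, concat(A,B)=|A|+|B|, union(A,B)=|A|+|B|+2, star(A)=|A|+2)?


Syntax tree has 7 char leaf(s), 4 union(s), 0 star(s)
chars contribute 7×2 = 14; each union adds +2; each star adds +2
Total: 14 + 8 + 0 = 22 states


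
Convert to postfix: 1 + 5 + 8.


Left to right (same or higher precedence on left)
Postfix: 1 5 + 8 +


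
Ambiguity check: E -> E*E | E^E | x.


'x*x^x' has two parse trees (no precedence encoded between * and ^)
Ambiguous


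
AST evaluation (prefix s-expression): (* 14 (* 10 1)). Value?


Evaluate inner: (* 10 1) = 10
Evaluate root: (* 14 10) = 140
Result: 140


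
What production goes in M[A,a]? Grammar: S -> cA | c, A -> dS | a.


For [A, a]: 'a' ∈ FIRST(a)
Entry: A -> a


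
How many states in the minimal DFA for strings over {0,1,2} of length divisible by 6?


Track length mod 6: states 0..5, accept at 0
Minimal DFA: 6 states


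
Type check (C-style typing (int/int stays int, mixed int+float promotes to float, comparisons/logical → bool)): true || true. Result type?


Operand types: bool || bool
Rule: logical operators take bool operands and yield bool
Result type: bool


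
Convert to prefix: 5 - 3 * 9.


'*' binds tighter: tree is (- 5 (* 3 9))
Prefix: - 5 * 3 9


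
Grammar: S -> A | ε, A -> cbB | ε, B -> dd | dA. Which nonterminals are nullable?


A nonterminal is nullable iff some alternative derives ε (directly, or every symbol in it is nullable)
Nullable: {A, S}


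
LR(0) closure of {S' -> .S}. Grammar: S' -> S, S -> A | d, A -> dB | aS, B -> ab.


Start: S' -> .S
For each item with dot before a nonterminal B, add B -> .γ for every B-production
Closure: [S' -> .S, S -> .A, S -> .d, A -> .dB, A -> .aS]


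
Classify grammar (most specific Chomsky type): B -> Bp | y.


Left-linear: every RHS is a terminal or one nonterminal followed by a terminal
Classification: Type 3 (Regular)


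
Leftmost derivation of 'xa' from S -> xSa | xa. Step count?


Derivation: S => xa
Steps: 1


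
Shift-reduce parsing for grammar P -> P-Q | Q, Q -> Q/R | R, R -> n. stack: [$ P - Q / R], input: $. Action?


handle 'Q/R' on top
Action: reduce (Q -> Q/R)


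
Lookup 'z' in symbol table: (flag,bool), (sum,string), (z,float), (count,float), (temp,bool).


Lookup 'z' → type float


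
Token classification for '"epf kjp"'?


Pattern: double-quoted sequence
Type: STRING_LITERAL


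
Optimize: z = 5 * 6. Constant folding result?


5 * 6 = 30 at compile time
Optimized: z = 30


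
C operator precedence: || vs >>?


'>>' is shift (level 8); '||' is logical OR (level 1)
Higher level binds tighter
'>>' has higher precedence than '||'


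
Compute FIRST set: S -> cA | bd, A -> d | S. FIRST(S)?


Per alternative of S: FIRST(cA) = {c}; FIRST(bd) = {b}
FIRST(S) = {b, c}


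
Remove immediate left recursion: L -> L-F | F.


Left-recursive alternatives: L-F; non-recursive: F
Introduce L': L -> FL', L' -> -FL' | ε


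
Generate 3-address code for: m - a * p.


Break into single-operator statements:
t1 = a * p
t2 = m - t1


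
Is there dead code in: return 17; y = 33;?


statement follows a return and is unreachable
Dead: 'y = 33'


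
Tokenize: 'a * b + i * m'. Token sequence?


Scan left to right, longest-match per lexeme
Tokens: ID(a), OP(*), ID(b), OP(+), ID(i), OP(*), ID(m)


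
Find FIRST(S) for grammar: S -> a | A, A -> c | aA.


Per alternative of S: FIRST(a) = {a}; FIRST(A) = {a, c}
FIRST(S) = {a, c}


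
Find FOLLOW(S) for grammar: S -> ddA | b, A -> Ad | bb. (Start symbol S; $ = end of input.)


$ ∈ FOLLOW(S). For each A -> αBβ: add FIRST(β)\{ε} to FOLLOW(B); if β nullable, add FOLLOW(A).
FOLLOW(S) = {$}


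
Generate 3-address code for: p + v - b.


Break into single-operator statements:
t1 = p + v
t2 = t1 - b


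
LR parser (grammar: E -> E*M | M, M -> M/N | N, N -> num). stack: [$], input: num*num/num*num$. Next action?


no handle on stack; shift 'num'
Action: shift


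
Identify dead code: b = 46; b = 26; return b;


first assignment to b is overwritten before any read
Dead: 'b = 46'


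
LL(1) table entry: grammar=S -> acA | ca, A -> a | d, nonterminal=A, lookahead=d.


For [A, d]: 'd' ∈ FIRST(d)
Entry: A -> d


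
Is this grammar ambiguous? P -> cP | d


right-linear, alternatives start with distinct terminals 'c' vs 'd': unique leftmost derivation
Unambiguous


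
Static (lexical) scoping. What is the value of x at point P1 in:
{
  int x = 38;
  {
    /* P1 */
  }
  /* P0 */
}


P1's block does not declare x; resolves to the enclosing declaration at depth 0
x = 38


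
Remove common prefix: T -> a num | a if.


Common prefix: 'a'
Factored: T -> a T', T' -> num | if


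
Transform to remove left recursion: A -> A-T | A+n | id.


Left-recursive alternatives: A-T, A+n; non-recursive: id
Introduce A': A -> idA', A' -> -TA' | +nA' | ε


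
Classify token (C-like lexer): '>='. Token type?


Pattern: operator symbol
Type: OPERATOR


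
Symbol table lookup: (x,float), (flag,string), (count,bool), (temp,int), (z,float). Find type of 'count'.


Lookup 'count' → type bool


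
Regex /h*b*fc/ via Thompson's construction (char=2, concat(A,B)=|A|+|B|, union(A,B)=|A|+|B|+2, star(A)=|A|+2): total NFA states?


Syntax tree has 4 char leaf(s), 0 union(s), 2 star(s)
chars contribute 4×2 = 8; each union adds +2; each star adds +2
Total: 8 + 0 + 4 = 12 states


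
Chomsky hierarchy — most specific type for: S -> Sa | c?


Left-linear: every RHS is a terminal or one nonterminal followed by a terminal
Classification: Type 3 (Regular)


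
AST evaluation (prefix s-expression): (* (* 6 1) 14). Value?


Evaluate inner: (* 6 1) = 6
Evaluate root: (* 6 14) = 84
Result: 84


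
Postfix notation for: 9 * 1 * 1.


Left to right (same or higher precedence on left)
Postfix: 9 1 * 1 *


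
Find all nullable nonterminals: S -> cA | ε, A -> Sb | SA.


A nonterminal is nullable iff some alternative derives ε (directly, or every symbol in it is nullable)
Nullable: {S}


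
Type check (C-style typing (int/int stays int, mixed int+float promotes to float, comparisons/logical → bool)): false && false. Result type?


Operand types: bool && bool
Rule: logical operators take bool operands and yield bool
Result type: bool


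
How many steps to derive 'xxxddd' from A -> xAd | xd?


Derivation: A => xAd => xxAdd => xxxddd
Steps: 3


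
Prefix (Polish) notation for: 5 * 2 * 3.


left-to-right (same/higher precedence on left): tree is (* (* 5 2) 3)
Prefix: * * 5 2 3


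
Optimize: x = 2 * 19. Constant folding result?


2 * 19 = 38 at compile time
Optimized: x = 38


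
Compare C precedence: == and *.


'*' is multiplicative (level 10); '==' is equality (level 6)
Higher level binds tighter
'*' has higher precedence than '=='


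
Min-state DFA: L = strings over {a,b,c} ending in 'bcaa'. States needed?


Track the longest suffix of input matching a prefix of 'bcaa': 5 classes (prefixes of length 0..4)
Minimal DFA: 5 states


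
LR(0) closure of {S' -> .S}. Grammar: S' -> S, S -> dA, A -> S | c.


Start: S' -> .S
For each item with dot before a nonterminal B, add B -> .γ for every B-production
Closure: [S' -> .S, S -> .dA]


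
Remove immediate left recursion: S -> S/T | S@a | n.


Left-recursive alternatives: S/T, S@a; non-recursive: n
Introduce S': S -> nS', S' -> /TS' | @aS' | ε


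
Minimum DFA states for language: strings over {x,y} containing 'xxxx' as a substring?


KMP-style automaton: 4 progress states + 1 absorbing accept = 5
Minimal DFA: 5 states


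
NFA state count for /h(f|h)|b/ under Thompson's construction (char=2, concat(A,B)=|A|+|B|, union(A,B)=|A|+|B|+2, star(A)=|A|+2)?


Syntax tree has 4 char leaf(s), 2 union(s), 0 star(s)
chars contribute 4×2 = 8; each union adds +2; each star adds +2
Total: 8 + 4 + 0 = 12 states


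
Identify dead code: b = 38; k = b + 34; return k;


b is read by k's definition; k is returned
No dead code


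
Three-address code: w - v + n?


Break into single-operator statements:
t1 = w - v
t2 = t1 + n


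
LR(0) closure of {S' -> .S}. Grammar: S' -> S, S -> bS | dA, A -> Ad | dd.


Start: S' -> .S
For each item with dot before a nonterminal B, add B -> .γ for every B-production
Closure: [S' -> .S, S -> .bS, S -> .dA]


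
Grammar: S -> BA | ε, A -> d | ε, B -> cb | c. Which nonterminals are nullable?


A nonterminal is nullable iff some alternative derives ε (directly, or every symbol in it is nullable)
Nullable: {A, S}


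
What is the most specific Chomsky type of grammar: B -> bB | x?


Right-linear: every RHS is a terminal or a terminal followed by one nonterminal
Classification: Type 3 (Regular)


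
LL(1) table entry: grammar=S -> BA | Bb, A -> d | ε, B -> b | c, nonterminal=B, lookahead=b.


For [B, b]: 'b' ∈ FIRST(b)
Entry: B -> b


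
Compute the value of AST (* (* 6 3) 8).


Evaluate inner: (* 6 3) = 18
Evaluate root: (* 18 8) = 144
Result: 144


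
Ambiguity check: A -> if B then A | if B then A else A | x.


dangling else: 'if B then if B then x else x' parses two ways
Ambiguous


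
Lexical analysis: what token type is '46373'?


Pattern: digits only
Type: INTEGER_LITERAL


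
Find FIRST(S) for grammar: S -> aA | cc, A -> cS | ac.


Per alternative of S: FIRST(aA) = {a}; FIRST(cc) = {c}
FIRST(S) = {a, c}


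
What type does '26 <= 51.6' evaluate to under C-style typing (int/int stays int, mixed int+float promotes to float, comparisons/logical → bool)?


Operand types: int <= float
Rule: comparison yields bool
Result type: bool


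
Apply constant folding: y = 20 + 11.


20 + 11 = 31 at compile time
Optimized: y = 31


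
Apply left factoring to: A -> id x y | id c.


Common prefix: 'id'
Factored: A -> id A', A' -> x y | c


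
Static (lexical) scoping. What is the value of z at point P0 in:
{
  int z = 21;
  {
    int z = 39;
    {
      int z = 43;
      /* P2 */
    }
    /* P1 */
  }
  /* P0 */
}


z declared in the same block as P0
z = 21


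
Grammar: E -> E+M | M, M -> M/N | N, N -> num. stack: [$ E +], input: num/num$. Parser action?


no handle ('E+' is not any RHS); shift 'num'
Action: shift


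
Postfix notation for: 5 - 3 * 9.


* has higher precedence, evaluate 3*9 first
Postfix: 5 3 9 * -


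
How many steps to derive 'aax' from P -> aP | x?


Derivation: P => aP => aaP => aax
Steps: 3


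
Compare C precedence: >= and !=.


'>=' is relational (level 7); '!=' is equality (level 6)
Higher level binds tighter
'>=' has higher precedence than '!='


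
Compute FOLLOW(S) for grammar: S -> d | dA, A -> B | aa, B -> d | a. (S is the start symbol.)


$ ∈ FOLLOW(S). For each A -> αBβ: add FIRST(β)\{ε} to FOLLOW(B); if β nullable, add FOLLOW(A).
FOLLOW(S) = {$}


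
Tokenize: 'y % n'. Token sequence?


Scan left to right, longest-match per lexeme
Tokens: ID(y), OP(%), ID(n)


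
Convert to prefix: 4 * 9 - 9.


left-to-right (same/higher precedence on left): tree is (- (* 4 9) 9)
Prefix: - * 4 9 9


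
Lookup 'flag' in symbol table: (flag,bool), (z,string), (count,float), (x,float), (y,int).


Lookup 'flag' → type bool


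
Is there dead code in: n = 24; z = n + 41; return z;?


n is read by z's definition; z is returned
No dead code


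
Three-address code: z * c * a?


Break into single-operator statements:
t1 = z * c
t2 = t1 * a


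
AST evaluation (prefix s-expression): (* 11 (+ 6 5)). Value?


Evaluate inner: (+ 6 5) = 11
Evaluate root: (* 11 11) = 121
Result: 121


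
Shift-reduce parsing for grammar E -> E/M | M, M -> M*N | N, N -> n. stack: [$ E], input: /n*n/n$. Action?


shift '/' to continue E -> E/M
Action: shift


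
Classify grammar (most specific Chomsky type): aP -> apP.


LHS has context (more than one symbol) and |LHS| ≤ |RHS|
Classification: Type 1 (Context-Sensitive)


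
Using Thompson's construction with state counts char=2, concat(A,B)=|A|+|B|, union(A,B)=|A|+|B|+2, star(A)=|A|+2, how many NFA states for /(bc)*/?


Syntax tree has 2 char leaf(s), 0 union(s), 1 star(s)
chars contribute 2×2 = 4; each union adds +2; each star adds +2
Total: 4 + 0 + 2 = 6 states


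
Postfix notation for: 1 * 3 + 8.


Left to right (same or higher precedence on left)
Postfix: 1 3 * 8 +


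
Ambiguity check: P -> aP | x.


right-linear, alternatives start with distinct terminals 'a' vs 'x': unique leftmost derivation
Unambiguous


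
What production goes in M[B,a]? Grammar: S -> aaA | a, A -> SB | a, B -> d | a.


For [B, a]: 'a' ∈ FIRST(a)
Entry: B -> a


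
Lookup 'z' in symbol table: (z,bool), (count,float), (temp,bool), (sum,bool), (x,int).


Lookup 'z' → type bool


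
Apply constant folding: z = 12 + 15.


12 + 15 = 27 at compile time
Optimized: z = 27


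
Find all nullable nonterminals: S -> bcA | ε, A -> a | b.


A nonterminal is nullable iff some alternative derives ε (directly, or every symbol in it is nullable)
Nullable: {S}


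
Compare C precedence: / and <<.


'/' is multiplicative (level 10); '<<' is shift (level 8)
Higher level binds tighter
'/' has higher precedence than '<<'


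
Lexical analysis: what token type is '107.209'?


Pattern: digits with a decimal point
Type: FLOAT_LITERAL


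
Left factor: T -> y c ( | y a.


Common prefix: 'y'
Factored: T -> y T', T' -> c ( | a


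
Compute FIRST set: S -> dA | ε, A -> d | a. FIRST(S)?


Per alternative of S: FIRST(dA) = {d}; FIRST(ε) = {ε}
FIRST(S) = {d, ε}


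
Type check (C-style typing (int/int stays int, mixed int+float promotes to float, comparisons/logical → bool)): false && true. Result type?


Operand types: bool && bool
Rule: logical operators take bool operands and yield bool
Result type: bool


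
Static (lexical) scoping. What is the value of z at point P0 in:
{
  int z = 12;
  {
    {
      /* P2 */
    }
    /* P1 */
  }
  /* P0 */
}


z declared in the same block as P0
z = 12


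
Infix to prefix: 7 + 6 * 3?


'*' binds tighter: tree is (+ 7 (* 6 3))
Prefix: + 7 * 6 3


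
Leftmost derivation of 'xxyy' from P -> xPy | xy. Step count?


Derivation: P => xPy => xxyy
Steps: 2


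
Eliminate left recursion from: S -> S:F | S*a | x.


Left-recursive alternatives: S:F, S*a; non-recursive: x
Introduce S': S -> xS', S' -> :FS' | *aS' | ε


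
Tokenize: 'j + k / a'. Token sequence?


Scan left to right, longest-match per lexeme
Tokens: ID(j), OP(+), ID(k), OP(/), ID(a)


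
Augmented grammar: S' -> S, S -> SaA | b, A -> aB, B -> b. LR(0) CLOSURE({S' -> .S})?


Start: S' -> .S
For each item with dot before a nonterminal B, add B -> .γ for every B-production
Closure: [S' -> .S, S -> .SaA, S -> .b]


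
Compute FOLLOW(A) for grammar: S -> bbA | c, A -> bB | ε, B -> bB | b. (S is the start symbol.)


$ ∈ FOLLOW(S). For each A -> αBβ: add FIRST(β)\{ε} to FOLLOW(B); if β nullable, add FOLLOW(A).
FOLLOW(A) = {$}


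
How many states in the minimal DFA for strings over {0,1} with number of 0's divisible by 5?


Track (count of 0) mod 5: states 0..4, accept at 0
Minimal DFA: 5 states


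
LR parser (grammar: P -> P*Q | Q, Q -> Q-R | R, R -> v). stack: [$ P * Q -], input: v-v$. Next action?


no handle; shift 'v'
Action: shift


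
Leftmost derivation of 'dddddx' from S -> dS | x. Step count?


Derivation: S => dS => ddS => dddS => ddddS => dddddS => dddddx
Steps: 6


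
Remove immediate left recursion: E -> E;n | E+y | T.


Left-recursive alternatives: E;n, E+y; non-recursive: T
Introduce E': E -> TE', E' -> ;nE' | +yE' | ε


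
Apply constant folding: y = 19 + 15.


19 + 15 = 34 at compile time
Optimized: y = 34


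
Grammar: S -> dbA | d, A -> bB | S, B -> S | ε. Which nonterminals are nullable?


A nonterminal is nullable iff some alternative derives ε (directly, or every symbol in it is nullable)
Nullable: {B}


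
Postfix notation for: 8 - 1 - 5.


Left to right (same or higher precedence on left)
Postfix: 8 1 - 5 -


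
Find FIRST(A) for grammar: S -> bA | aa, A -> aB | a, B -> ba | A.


Per alternative of A: FIRST(aB) = {a}; FIRST(a) = {a}
FIRST(A) = {a}


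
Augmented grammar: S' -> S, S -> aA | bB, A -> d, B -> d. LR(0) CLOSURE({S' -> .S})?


Start: S' -> .S
For each item with dot before a nonterminal B, add B -> .γ for every B-production
Closure: [S' -> .S, S -> .aA, S -> .bB]


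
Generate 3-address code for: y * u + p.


Break into single-operator statements:
t1 = y * u
t2 = t1 + p


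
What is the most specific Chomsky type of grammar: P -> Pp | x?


Left-linear: every RHS is a terminal or one nonterminal followed by a terminal
Classification: Type 3 (Regular)


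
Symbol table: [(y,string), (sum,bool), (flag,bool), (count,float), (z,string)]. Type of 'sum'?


Lookup 'sum' → type bool


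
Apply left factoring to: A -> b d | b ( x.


Common prefix: 'b'
Factored: A -> b A', A' -> d | ( x


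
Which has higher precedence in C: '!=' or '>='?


'>=' is relational (level 7); '!=' is equality (level 6)
Higher level binds tighter
'>=' has higher precedence than '!='


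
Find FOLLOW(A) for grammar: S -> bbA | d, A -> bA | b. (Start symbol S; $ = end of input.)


$ ∈ FOLLOW(S). For each A -> αBβ: add FIRST(β)\{ε} to FOLLOW(B); if β nullable, add FOLLOW(A).
FOLLOW(A) = {$}


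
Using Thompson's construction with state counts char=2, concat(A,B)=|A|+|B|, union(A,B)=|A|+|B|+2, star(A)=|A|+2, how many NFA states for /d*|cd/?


Syntax tree has 3 char leaf(s), 1 union(s), 1 star(s)
chars contribute 3×2 = 6; each union adds +2; each star adds +2
Total: 6 + 2 + 2 = 10 states


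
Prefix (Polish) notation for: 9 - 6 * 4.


'*' binds tighter: tree is (- 9 (* 6 4))
Prefix: - 9 * 6 4


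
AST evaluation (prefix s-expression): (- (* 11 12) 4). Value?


Evaluate inner: (* 11 12) = 132
Evaluate root: (- 132 4) = 128
Result: 128


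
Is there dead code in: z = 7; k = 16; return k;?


z is assigned but never read
Dead: 'z = 7'


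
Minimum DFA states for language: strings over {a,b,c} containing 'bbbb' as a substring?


KMP-style automaton: 4 progress states + 1 absorbing accept = 5
Minimal DFA: 5 states


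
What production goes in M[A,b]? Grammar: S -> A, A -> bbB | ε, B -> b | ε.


For [A, b]: 'b' ∈ FIRST(bbB)
Entry: A -> bbB


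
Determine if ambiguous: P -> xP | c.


right-linear, alternatives start with distinct terminals 'x' vs 'c': unique leftmost derivation
Unambiguous


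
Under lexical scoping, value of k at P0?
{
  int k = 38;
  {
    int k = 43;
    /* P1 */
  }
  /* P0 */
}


k declared in the same block as P0
k = 38


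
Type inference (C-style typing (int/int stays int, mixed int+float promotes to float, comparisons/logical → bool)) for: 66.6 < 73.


Operand types: float < int
Rule: comparison yields bool
Result type: bool


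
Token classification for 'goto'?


Pattern: reserved word
Type: KEYWORD


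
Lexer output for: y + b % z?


Scan left to right, longest-match per lexeme
Tokens: ID(y), OP(+), ID(b), OP(%), ID(z)


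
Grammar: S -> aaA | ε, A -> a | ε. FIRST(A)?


Per alternative of A: FIRST(a) = {a}; FIRST(ε) = {ε}
FIRST(A) = {a, ε}


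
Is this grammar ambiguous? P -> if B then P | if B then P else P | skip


dangling else: 'if B then if B then skip else skip' parses two ways
Ambiguous


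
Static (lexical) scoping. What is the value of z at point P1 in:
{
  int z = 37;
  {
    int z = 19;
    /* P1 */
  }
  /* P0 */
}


z declared in the same block as P1
z = 19


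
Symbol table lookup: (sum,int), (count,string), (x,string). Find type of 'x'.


Lookup 'x' → type string


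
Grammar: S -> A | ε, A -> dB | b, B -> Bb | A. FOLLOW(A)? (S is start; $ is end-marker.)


$ ∈ FOLLOW(S). For each A -> αBβ: add FIRST(β)\{ε} to FOLLOW(B); if β nullable, add FOLLOW(A).
FOLLOW(A) = {$, b}


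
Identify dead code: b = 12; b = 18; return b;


first assignment to b is overwritten before any read
Dead: 'b = 12'


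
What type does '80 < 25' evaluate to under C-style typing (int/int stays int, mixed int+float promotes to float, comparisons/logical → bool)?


Operand types: int < int
Rule: comparison yields bool
Result type: bool


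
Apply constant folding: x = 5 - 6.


5 - 6 = -1 at compile time
Optimized: x = -1


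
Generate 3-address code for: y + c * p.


Break into single-operator statements:
t1 = c * p
t2 = y + t1


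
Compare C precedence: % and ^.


'%' is multiplicative (level 10); '^' is bitwise XOR (level 4)
Higher level binds tighter
'%' has higher precedence than '^'


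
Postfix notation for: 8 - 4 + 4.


Left to right (same or higher precedence on left)
Postfix: 8 4 - 4 +


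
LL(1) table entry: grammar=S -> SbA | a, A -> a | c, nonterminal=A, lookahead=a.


For [A, a]: 'a' ∈ FIRST(a)
Entry: A -> a


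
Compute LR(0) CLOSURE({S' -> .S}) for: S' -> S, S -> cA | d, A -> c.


Start: S' -> .S
For each item with dot before a nonterminal B, add B -> .γ for every B-production
Closure: [S' -> .S, S -> .cA, S -> .d]


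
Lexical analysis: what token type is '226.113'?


Pattern: digits with a decimal point
Type: FLOAT_LITERAL


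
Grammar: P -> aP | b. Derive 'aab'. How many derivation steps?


Derivation: P => aP => aaP => aab
Steps: 3


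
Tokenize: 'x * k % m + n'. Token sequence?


Scan left to right, longest-match per lexeme
Tokens: ID(x), OP(*), ID(k), OP(%), ID(m), OP(+), ID(n)


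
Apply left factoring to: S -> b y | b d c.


Common prefix: 'b'
Factored: S -> b S', S' -> y | d c


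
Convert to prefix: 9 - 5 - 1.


left-to-right (same/higher precedence on left): tree is (- (- 9 5) 1)
Prefix: - - 9 5 1


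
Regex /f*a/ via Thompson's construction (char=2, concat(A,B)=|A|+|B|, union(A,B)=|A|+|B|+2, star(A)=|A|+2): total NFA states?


Syntax tree has 2 char leaf(s), 0 union(s), 1 star(s)
chars contribute 2×2 = 4; each union adds +2; each star adds +2
Total: 4 + 0 + 2 = 6 states


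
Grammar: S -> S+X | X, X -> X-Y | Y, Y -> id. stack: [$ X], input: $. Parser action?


lookahead ∉ {-} so X won't extend; reduce S -> X
Action: reduce (S -> X)


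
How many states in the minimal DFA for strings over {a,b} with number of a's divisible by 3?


Track (count of a) mod 3: states 0..2, accept at 0
Minimal DFA: 3 states


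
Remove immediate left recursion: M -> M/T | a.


Left-recursive alternatives: M/T; non-recursive: a
Introduce M': M -> aM', M' -> /TM' | ε


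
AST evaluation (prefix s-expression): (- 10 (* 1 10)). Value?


Evaluate inner: (* 1 10) = 10
Evaluate root: (- 10 10) = 0
Result: 0


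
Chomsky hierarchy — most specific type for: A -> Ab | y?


Left-linear: every RHS is a terminal or one nonterminal followed by a terminal
Classification: Type 3 (Regular)


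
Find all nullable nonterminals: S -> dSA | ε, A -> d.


A nonterminal is nullable iff some alternative derives ε (directly, or every symbol in it is nullable)
Nullable: {S}


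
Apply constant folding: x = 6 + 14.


6 + 14 = 20 at compile time
Optimized: x = 20


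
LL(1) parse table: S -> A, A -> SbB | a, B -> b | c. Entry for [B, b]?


For [B, b]: 'b' ∈ FIRST(b)
Entry: B -> b


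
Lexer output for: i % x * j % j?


Scan left to right, longest-match per lexeme
Tokens: ID(i), OP(%), ID(x), OP(*), ID(j), OP(%), ID(j)


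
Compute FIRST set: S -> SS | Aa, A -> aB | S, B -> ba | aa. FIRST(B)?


Per alternative of B: FIRST(ba) = {b}; FIRST(aa) = {a}
FIRST(B) = {a, b}


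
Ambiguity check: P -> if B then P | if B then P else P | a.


dangling else: 'if B then if B then a else a' parses two ways
Ambiguous


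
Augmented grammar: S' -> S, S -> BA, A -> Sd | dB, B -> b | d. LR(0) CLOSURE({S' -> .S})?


Start: S' -> .S
For each item with dot before a nonterminal B, add B -> .γ for every B-production
Closure: [S' -> .S, S -> .BA, B -> .b, B -> .d]


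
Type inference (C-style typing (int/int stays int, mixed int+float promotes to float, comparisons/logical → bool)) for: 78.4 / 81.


Operand types: float / int
Rule: mixed int/float promotes to float; int/int stays int
Result type: float


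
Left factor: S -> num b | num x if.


Common prefix: 'num'
Factored: S -> num S', S' -> b | x if


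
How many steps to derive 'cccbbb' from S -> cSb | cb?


Derivation: S => cSb => ccSbb => cccbbb
Steps: 3


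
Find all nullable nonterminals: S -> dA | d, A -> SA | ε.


A nonterminal is nullable iff some alternative derives ε (directly, or every symbol in it is nullable)
Nullable: {A}


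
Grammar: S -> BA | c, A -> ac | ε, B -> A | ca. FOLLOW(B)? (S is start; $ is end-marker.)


$ ∈ FOLLOW(S). For each A -> αBβ: add FIRST(β)\{ε} to FOLLOW(B); if β nullable, add FOLLOW(A).
FOLLOW(B) = {$, a}


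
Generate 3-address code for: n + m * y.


Break into single-operator statements:
t1 = m * y
t2 = n + t1


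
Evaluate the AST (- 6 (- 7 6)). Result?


Evaluate inner: (- 7 6) = 1
Evaluate root: (- 6 1) = 5
Result: 5


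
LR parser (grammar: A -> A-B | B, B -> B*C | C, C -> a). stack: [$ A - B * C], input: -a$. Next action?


handle 'B*C' on top
Action: reduce (B -> B*C)


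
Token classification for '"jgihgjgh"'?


Pattern: double-quoted sequence
Type: STRING_LITERAL


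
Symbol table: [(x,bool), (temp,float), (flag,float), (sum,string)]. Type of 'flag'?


Lookup 'flag' → type float


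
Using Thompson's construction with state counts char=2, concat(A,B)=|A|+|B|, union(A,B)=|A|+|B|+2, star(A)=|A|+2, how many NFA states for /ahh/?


Syntax tree has 3 char leaf(s), 0 union(s), 0 star(s)
chars contribute 3×2 = 6; each union adds +2; each star adds +2
Total: 6 + 0 + 0 = 6 states


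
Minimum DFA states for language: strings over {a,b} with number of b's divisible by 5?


Track (count of b) mod 5: states 0..4, accept at 0
Minimal DFA: 5 states


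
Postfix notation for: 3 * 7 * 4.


Left to right (same or higher precedence on left)
Postfix: 3 7 * 4 *


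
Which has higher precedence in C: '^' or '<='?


'<=' is relational (level 7); '^' is bitwise XOR (level 4)
Higher level binds tighter
'<=' has higher precedence than '^'


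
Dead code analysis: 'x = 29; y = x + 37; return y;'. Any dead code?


x is read by y's definition; y is returned
No dead code


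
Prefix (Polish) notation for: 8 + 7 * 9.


'*' binds tighter: tree is (+ 8 (* 7 9))
Prefix: + 8 * 7 9


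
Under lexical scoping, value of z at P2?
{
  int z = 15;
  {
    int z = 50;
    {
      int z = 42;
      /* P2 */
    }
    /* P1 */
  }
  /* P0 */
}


z declared in the same block as P2
z = 42


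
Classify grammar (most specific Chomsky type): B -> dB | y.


Right-linear: every RHS is a terminal or a terminal followed by one nonterminal
Classification: Type 3 (Regular)


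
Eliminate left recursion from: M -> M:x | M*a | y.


Left-recursive alternatives: M:x, M*a; non-recursive: y
Introduce M': M -> yM', M' -> :xM' | *aM' | ε


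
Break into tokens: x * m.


Scan left to right, longest-match per lexeme
Tokens: ID(x), OP(*), ID(m)


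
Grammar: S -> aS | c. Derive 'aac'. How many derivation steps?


Derivation: S => aS => aaS => aac
Steps: 3


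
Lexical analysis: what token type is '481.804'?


Pattern: digits with a decimal point
Type: FLOAT_LITERAL


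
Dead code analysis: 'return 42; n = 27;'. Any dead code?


statement follows a return and is unreachable
Dead: 'n = 27'


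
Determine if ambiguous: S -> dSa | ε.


balanced d^n…a^n: each string has a unique parse
Unambiguous


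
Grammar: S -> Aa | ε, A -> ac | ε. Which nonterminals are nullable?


A nonterminal is nullable iff some alternative derives ε (directly, or every symbol in it is nullable)
Nullable: {A, S}


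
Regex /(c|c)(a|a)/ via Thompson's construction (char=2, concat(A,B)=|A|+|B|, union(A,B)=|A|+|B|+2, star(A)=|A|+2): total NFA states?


Syntax tree has 4 char leaf(s), 2 union(s), 0 star(s)
chars contribute 4×2 = 8; each union adds +2; each star adds +2
Total: 8 + 4 + 0 = 12 states
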